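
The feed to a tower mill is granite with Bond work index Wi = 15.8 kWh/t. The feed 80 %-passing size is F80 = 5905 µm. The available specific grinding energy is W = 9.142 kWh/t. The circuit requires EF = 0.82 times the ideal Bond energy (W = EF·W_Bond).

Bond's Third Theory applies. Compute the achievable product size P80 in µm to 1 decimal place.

P80 = 143.2 µm

W = 10 Wi / √P80 − 10 Wi / √F80
W_Bond = W / EF = 9.142 / 0.82 = 11.1488 kWh/t
P80^-0.5 = F80^-0.5 + W_Bond/(10 Wi)
  = 11.1488/(10·15.8) + 1/√5905 = 0.070562 + 0.013013 = 0.083575
P80 = (1/0.083575)² = 11.9653² = 143.17 µm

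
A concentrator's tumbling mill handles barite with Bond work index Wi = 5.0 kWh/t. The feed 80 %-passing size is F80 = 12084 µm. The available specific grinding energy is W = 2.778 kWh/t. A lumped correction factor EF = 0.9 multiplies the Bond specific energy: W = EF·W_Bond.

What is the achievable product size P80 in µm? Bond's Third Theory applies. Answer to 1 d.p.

W = 10 Wi / √P80 − 10 Wi / √F80
W_Bond = W / EF = 2.778 / 0.9 = 3.0867 kWh/t
⇒ 1/√P80 = W_Bond/(10 Wi) + 1/√F80
  = 3.0867/(10·5.0) + 1/√12084 = 0.061733 + 0.009097 = 0.070830
P80 = (1/0.070830)² = 14.1183² = 199.33 µm

P80 = 199.3 µm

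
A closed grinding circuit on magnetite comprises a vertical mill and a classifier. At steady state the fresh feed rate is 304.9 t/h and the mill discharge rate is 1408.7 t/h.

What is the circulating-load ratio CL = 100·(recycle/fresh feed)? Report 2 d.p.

Steady state: M = F + R.
R = M − F = 1408.7 − 304.9 = 1103.8 t/h
CL = 100·R/F = 100·1103.8/304.9 = 362.02 %

CL = 362.02 %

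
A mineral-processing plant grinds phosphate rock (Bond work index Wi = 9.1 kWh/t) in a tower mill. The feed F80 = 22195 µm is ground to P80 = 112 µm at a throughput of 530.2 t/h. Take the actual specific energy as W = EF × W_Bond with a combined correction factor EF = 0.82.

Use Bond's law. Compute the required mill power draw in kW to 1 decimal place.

P = 3472.8 kW

W = 10 Wi (1/√P80 − 1/√F80)  [Bond]
W = 10·9.1·(1/√112 − 1/√22195) = 10·9.1·(0.087779) = 7.9879 kWh/t
Corrected W = EF·W_Bond = 0.82·7.9879 = 6.5501 kWh/t
P = W·T = 6.5501·530.2 = 3472.8 kW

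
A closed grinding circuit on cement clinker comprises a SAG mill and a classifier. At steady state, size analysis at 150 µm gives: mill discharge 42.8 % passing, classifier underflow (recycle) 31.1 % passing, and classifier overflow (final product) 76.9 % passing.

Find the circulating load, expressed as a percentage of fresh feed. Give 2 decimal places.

CL = 291.45 %

Let r = R/F. Size balance at 150 µm:
(1+r)d = ru + o → r = (o−d)/(d−u)
r = (76.9 − 42.8)/(42.8 − 31.1) = 34.1/11.7 = 2.9145
CL = 100·r = 291.45 %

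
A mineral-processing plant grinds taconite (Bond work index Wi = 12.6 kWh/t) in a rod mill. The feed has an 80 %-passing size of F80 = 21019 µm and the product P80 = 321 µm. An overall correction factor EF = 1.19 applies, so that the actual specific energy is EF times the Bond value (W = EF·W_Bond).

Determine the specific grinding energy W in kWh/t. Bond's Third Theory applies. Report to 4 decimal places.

W = 7.3346 kWh/t

W = 10·Wi·[P80^(−½) − F80^(−½)]
1/√321 = 0.055815;  1/√21019 = 0.006898
W = 10·12.6·(0.055815 − 0.006898) = 6.1635 kWh/t
With EF = 1.19: W = 6.1635·1.19 = 7.3346 kWh/t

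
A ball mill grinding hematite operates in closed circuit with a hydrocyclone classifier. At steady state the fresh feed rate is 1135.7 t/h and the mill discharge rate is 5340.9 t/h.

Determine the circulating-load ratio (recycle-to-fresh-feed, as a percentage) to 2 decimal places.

CL = 370.27 %

M = F + R at steady state, so:
R = M − F = 5340.9 − 1135.7 = 4205.2 t/h
CL = 100·R/F = 100·4205.2/1135.7 = 370.27 %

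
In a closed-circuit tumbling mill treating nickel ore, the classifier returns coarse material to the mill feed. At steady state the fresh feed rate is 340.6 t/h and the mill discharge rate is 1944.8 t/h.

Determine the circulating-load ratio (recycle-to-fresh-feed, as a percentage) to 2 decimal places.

Mill node: discharge = fresh + recycle.
R = M − F = 1944.8 − 340.6 = 1604.2 t/h
CL = 100·R/F = 100·1604.2/340.6 = 470.99 %

CL = 470.99 %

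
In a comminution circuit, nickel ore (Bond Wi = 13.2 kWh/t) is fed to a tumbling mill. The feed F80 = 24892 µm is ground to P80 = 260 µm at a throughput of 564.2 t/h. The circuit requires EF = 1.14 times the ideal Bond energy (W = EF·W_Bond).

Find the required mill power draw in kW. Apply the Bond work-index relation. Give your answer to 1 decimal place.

Bond:  W = 10 Wi (1/√P − 1/√F)
W = 10·13.2·(1/√260 − 1/√24892) = 10·13.2·(0.055679) = 7.3496 kWh/t
Corrected W = EF·W_Bond = 1.14·7.3496 = 8.3786 kWh/t
Power = W × throughput = 8.3786 kWh/t × 564.2 t/h = 4727.2 kW

P = 4727.2 kW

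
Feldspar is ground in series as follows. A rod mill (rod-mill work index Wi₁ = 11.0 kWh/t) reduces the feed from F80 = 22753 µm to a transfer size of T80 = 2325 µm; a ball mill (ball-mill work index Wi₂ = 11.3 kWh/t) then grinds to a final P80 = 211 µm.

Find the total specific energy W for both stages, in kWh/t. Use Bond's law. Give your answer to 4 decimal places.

W = 10 Wi (1/√P80 − 1/√F80)  [Bond]
Stage 1 (22753→2325 µm, Wi₁=11.0): W₁ = 10·11.0·(0.020739 − 0.006629) = 1.5520 kWh/t
Stage 2 (2325→211 µm, Wi₂=11.3): W₂ = 10·11.3·(0.068843 − 0.020739) = 5.4357 kWh/t
W = W₁ + W₂ = 1.5520 + 5.4357 = 6.9878 kWh/t

W = 6.9878 kWh/t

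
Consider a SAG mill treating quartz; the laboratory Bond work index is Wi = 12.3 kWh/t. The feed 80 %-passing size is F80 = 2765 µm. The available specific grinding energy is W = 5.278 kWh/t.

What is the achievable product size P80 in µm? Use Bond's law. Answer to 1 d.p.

W = 10 Wi (1/√P80 − 1/√F80)  [Bond]
⇒ 1/√P80 = W/(10 Wi) + 1/√F80
  = 5.2780/(10·12.3) + 1/√2765 = 0.042911 + 0.019017 = 0.061928
P80 = (1/0.061928)² = 16.1478² = 260.75 µm

P80 = 260.8 µm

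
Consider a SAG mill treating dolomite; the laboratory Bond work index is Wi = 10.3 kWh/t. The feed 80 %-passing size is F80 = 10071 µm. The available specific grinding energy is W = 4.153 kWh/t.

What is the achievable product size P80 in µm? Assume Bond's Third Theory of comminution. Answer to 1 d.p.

P80 = 395.5 µm

Bond: W = 10·Wi·(1/√P80 − 1/√F80)
⇒ 1/√P80 = W/(10·Wi) + 1/√F80
  = 4.1530/(10·10.3) + 1/√10071 = 0.040320 + 0.009965 = 0.050285
P80 = (1/0.050285)² = 19.8866² = 395.48 µm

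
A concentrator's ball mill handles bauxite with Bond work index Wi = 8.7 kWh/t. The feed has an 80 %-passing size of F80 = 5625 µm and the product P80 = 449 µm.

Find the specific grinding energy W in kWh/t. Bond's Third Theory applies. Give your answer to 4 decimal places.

W = 10 Wi (1/√P80 − 1/√F80)  [Bond]
1/√449 = 0.047193;  1/√5625 = 0.013333
W = 10·8.7·(0.047193 − 0.013333) = 2.9458 kWh/t

W = 2.9458 kWh/t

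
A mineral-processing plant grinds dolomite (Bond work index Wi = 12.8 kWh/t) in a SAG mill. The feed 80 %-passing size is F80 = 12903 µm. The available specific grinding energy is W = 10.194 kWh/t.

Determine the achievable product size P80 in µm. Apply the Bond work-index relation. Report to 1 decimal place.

W_Bond = 10·Wi·(1/√P₈₀ − 1/√F₈₀)
1/√P80 = 1/√F80 + W/(10·Wi)
  = 10.1940/(10·12.8) + 1/√12903 = 0.079641 + 0.008803 = 0.088444
P80 = (1/0.088444)² = 11.3066² = 127.84 µm

P80 = 127.8 µm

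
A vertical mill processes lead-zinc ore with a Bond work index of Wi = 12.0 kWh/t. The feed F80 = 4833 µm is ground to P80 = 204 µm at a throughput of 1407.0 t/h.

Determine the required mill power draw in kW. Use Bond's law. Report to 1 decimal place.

W_Bond = 10·Wi·(1/√P₈₀ − 1/√F₈₀)
W = 10·12.0·(1/√204 − 1/√4833) = 10·12.0·(0.055630) = 6.6756 kWh/t
Power = W × throughput = 6.6756 kWh/t × 1407.0 t/h = 9392.5 kW

P = 9392.5 kW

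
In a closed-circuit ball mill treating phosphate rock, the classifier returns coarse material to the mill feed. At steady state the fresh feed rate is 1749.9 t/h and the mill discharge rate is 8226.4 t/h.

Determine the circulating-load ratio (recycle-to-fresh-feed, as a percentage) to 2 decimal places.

M = F + R at steady state, so:
R = M − F = 8226.4 − 1749.9 = 6476.5 t/h
CL = 100·R/F = 100·6476.5/1749.9 = 370.11 %

CL = 370.11 %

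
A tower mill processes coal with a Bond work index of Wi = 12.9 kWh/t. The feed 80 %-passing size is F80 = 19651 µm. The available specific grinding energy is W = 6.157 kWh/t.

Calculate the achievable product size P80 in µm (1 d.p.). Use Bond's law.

P80 = 332.2 µm

Bond: W = 10·Wi·(1/√P80 − 1/√F80)
P80^-0.5 = F80^-0.5 + W/(10 Wi)
  = 6.1570/(10·12.9) + 1/√19651 = 0.047729 + 0.007134 = 0.054862
P80 = (1/0.054862)² = 18.2275² = 332.24 µm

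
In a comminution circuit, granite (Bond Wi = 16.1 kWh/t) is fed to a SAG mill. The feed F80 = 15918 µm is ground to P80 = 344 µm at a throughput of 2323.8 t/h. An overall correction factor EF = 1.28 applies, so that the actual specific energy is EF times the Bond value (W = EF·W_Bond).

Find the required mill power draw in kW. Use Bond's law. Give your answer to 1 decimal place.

P = 22024.3 kW

W = 10·Wi·(P80^(-½) − F80^(-½))
W = 10·16.1·(1/√344 − 1/√15918) = 10·16.1·(0.045990) = 7.4044 kWh/t
Corrected W = EF·W_Bond = 1.28·7.4044 = 9.4777 kWh/t
Mill draw = 9.4777 × 2323.8 = 22024.3 kW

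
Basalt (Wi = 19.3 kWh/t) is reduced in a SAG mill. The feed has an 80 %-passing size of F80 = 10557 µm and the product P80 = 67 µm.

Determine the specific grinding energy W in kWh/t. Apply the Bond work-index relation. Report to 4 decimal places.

W_Bond = 10·Wi·(1/√P₈₀ − 1/√F₈₀)
1/√67 = 0.122169;  1/√10557 = 0.009733
W = 10·19.3·(0.122169 − 0.009733) = 21.7003 kWh/t

W = 21.7003 kWh/t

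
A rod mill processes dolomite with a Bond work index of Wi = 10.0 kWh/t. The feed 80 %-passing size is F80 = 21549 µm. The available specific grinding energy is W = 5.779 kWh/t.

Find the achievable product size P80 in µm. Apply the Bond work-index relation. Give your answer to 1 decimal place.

P80 = 239.6 µm

W_Bond = 10·Wi·(1/√P₈₀ − 1/√F₈₀)
⇒ 1/√P80 = W/(10·Wi) + 1/√F80
  = 5.7790/(10·10.0) + 1/√21549 = 0.057790 + 0.006812 = 0.064602
P80 = (1/0.064602)² = 15.4794² = 239.61 µm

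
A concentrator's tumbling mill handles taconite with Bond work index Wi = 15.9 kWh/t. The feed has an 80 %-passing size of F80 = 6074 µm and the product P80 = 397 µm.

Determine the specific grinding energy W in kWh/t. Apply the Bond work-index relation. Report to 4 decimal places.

Bond:  W = 10 Wi (1/√P − 1/√F)
1/√397 = 0.050189;  1/√6074 = 0.012831
W = 10·15.9·(0.050189 − 0.012831) = 5.9398 kWh/t

W = 5.9398 kWh/t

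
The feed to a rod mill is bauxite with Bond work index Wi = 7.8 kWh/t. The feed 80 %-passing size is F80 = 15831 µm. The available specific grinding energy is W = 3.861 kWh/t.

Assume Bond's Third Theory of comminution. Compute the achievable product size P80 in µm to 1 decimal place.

P80 = 303.0 µm

Bond: W = 10·Wi·(1/√P80 − 1/√F80)
⇒ 1/√P80 = W/(10 Wi) + 1/√F80
  = 3.8610/(10·7.8) + 1/√15831 = 0.049500 + 0.007948 = 0.057448
P80 = (1/0.057448)² = 17.4071² = 303.01 µm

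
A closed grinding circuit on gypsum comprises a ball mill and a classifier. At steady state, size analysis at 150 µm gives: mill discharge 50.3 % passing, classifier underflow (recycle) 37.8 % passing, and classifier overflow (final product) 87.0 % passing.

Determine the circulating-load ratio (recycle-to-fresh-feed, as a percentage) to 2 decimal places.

Let r = R/F. Size balance at 150 µm:
(1+r)d = ru + o → r = (o−d)/(d−u)
r = (87.0 − 50.3)/(50.3 − 37.8) = 36.7/12.5 = 2.9360
CL = 100·r = 293.60 %

CL = 293.60 %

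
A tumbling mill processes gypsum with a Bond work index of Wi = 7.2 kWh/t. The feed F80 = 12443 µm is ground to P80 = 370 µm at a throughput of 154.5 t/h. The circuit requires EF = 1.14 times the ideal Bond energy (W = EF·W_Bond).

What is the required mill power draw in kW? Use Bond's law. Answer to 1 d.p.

P = 545.6 kW

W = 10·Wi·(P80^(-½) − F80^(-½))
W = 10·7.2·(1/√370 − 1/√12443) = 10·7.2·(0.043023) = 3.0976 kWh/t
Apply correction: 3.0976 × 1.14 = 3.5313 kWh/t
P = W·T = 3.5313·154.5 = 545.6 kW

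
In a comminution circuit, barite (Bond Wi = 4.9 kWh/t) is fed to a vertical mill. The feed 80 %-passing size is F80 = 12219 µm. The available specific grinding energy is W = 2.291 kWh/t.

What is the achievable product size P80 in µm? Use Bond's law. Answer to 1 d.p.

P80 = 321.1 µm

W = 10 Wi (1/√P80 − 1/√F80)  [Bond]
P80^-0.5 = F80^-0.5 + W/(10 Wi)
  = 2.2910/(10·4.9) + 1/√12219 = 0.046755 + 0.009047 = 0.055802
P80 = (1/0.055802)² = 17.9206² = 321.15 µm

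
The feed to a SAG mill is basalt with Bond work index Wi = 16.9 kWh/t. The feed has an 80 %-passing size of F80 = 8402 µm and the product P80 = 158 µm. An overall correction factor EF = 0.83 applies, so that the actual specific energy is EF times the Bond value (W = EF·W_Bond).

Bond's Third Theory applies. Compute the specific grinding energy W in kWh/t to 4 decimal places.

W = 10 Wi / √P80 − 10 Wi / √F80
1/√158 = 0.079556;  1/√8402 = 0.010910
W = 10·16.9·(0.079556 − 0.010910) = 11.6012 kWh/t
W_actual = 0.83 × 11.6012 = 9.6290 kWh/t

W = 9.6290 kWh/t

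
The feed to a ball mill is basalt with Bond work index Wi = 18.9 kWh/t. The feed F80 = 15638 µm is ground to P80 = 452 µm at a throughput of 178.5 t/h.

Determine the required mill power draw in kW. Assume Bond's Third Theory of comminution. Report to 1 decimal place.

P = 1317.1 kW

W = 10·Wi·(P80^(-½) − F80^(-½))
W = 10·18.9·(1/√452 − 1/√15638) = 10·18.9·(0.039039) = 7.3784 kWh/t
P = W·T = 7.3784·178.5 = 1317.1 kW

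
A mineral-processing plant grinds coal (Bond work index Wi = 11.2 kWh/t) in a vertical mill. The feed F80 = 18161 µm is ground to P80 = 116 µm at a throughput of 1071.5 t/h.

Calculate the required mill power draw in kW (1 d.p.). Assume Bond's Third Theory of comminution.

P = 10251.9 kW

W = 10·Wi·[P80^(−½) − F80^(−½)]
W = 10·11.2·(1/√116 − 1/√18161) = 10·11.2·(0.085427) = 9.5678 kWh/t
P_mill = W·ṁ = 9.5678·1071.5 = 10251.9 kW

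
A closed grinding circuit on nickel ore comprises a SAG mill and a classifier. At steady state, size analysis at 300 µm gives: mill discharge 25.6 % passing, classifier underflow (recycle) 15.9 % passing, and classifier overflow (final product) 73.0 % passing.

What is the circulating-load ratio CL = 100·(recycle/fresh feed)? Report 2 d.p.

Let r = R/F. Size balance at 300 µm:
(1+r)d = ru + o → r = (o−d)/(d−u)
r = (73.0 − 25.6)/(25.6 − 15.9) = 47.4/9.7 = 4.8866
CL = 100·r = 488.66 %

CL = 488.66 %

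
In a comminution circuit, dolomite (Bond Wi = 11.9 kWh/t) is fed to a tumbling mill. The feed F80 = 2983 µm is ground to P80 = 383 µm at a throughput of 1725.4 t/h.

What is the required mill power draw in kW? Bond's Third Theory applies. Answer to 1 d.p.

W = 10 Wi (P80^-0.5 − F80^-0.5)
W = 10·11.9·(1/√383 − 1/√2983) = 10·11.9·(0.032788) = 3.9018 kWh/t
Mill draw = 3.9018 × 1725.4 = 6732.2 kW

P = 6732.2 kW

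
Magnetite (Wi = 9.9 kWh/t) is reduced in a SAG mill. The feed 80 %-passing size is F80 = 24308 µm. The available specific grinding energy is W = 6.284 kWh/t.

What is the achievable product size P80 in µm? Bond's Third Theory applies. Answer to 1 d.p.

P80 = 204.7 µm

Bond:  W = 10 Wi (1/√P − 1/√F)
P80^(−½) = W/(10 Wi) + F80^(−½)
  = 6.2840/(10·9.9) + 1/√24308 = 0.063475 + 0.006414 = 0.069889
P80 = (1/0.069889)² = 14.3085² = 204.73 µm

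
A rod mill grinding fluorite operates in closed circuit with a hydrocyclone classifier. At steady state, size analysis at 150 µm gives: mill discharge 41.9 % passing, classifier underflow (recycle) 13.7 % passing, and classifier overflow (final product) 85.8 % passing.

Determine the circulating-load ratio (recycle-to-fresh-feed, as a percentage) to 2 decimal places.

CL = 155.67 %

Balance %-passing 150 µm (r = R/F):
r = (o − d)/(d − u)
r = (85.8 − 41.9)/(41.9 − 13.7) = 43.9/28.2 = 1.5567
CL = 100·r = 155.67 %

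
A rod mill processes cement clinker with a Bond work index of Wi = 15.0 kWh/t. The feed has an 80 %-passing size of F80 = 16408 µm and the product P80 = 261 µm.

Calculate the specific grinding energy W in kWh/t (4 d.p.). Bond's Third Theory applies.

W = 10 Wi (1/√P80 − 1/√F80)  [Bond]
1/√261 = 0.061898;  1/√16408 = 0.007807
W = 10·15.0·(0.061898 − 0.007807) = 8.1137 kWh/t

W = 8.1137 kWh/t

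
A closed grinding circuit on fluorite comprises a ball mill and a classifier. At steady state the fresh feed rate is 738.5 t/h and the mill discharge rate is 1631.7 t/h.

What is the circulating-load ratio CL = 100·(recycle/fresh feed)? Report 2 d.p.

CL = 120.95 %

Steady state: M = F + R.
R = M − F = 1631.7 − 738.5 = 893.2 t/h
CL = 100·R/F = 100·893.2/738.5 = 120.95 %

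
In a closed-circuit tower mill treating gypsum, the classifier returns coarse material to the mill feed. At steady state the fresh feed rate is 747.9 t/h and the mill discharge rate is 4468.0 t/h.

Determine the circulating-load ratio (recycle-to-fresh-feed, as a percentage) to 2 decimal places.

CL = 497.41 %

Mill node: discharge = fresh + recycle.
R = M − F = 4468.0 − 747.9 = 3720.1 t/h
CL = 100·R/F = 100·3720.1/747.9 = 497.41 %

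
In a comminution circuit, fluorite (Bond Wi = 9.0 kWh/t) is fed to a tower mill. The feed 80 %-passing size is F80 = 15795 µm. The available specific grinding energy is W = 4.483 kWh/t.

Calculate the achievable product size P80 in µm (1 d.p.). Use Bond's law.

P80 = 299.7 µm

W = 10 Wi / √P80 − 10 Wi / √F80
P80^(−½) = W/(10 Wi) + F80^(−½)
  = 4.4830/(10·9.0) + 1/√15795 = 0.049811 + 0.007957 = 0.057768
P80 = (1/0.057768)² = 17.3106² = 299.66 µm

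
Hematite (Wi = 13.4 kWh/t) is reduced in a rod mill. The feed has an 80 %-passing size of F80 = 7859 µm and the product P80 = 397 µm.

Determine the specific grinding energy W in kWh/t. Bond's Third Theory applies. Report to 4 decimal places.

W = 5.2137 kWh/t

Bond: W = 10·Wi·(1/√P80 − 1/√F80)
1/√397 = 0.050189;  1/√7859 = 0.011280
W = 10·13.4·(0.050189 − 0.011280) = 5.2137 kWh/t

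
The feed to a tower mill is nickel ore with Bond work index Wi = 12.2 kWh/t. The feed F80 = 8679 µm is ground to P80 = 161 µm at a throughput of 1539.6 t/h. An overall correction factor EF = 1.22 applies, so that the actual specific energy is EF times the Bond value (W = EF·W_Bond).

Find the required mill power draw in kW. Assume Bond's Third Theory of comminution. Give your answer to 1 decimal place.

W = 10·Wi·[P80^(−½) − F80^(−½)]
W = 10·12.2·(1/√161 − 1/√8679) = 10·12.2·(0.068077) = 8.3054 kWh/t
Corrected W = EF·W_Bond = 1.22·8.3054 = 10.1326 kWh/t
Power = W × throughput = 10.1326 kWh/t × 1539.6 t/h = 15600.1 kW

P = 15600.1 kW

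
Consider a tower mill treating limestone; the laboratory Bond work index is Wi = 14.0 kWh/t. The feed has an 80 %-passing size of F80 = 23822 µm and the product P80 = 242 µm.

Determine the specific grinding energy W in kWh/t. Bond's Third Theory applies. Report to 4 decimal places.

W = 8.0925 kWh/t

W = 10 Wi / √P80 − 10 Wi / √F80
1/√242 = 0.064282;  1/√23822 = 0.006479
W = 10·14.0·(0.064282 − 0.006479) = 8.0925 kWh/t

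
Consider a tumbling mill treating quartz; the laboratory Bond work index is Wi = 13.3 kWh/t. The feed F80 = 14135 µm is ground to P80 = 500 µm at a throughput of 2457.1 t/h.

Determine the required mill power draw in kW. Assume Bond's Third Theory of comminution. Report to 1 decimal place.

P = 11866.0 kW

W = 10·Wi·[P80^(−½) − F80^(−½)]
W = 10·13.3·(1/√500 − 1/√14135) = 10·13.3·(0.036310) = 4.8293 kWh/t
P_mill = W·ṁ = 4.8293·2457.1 = 11866.0 kW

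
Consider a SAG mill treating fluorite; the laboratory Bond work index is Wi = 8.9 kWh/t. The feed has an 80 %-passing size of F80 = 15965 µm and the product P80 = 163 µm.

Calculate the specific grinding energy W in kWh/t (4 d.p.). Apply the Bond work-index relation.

W = 6.2666 kWh/t

W = 10·Wi·[P80^(−½) − F80^(−½)]
1/√163 = 0.078326;  1/√15965 = 0.007914
W = 10·8.9·(0.078326 − 0.007914) = 6.2666 kWh/t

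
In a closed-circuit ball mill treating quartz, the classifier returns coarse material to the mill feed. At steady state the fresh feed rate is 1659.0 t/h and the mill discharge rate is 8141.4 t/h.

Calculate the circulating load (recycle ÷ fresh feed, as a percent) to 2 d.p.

CL = 390.74 %

Discharge = new feed + return, hence
R = M − F = 8141.4 − 1659.0 = 6482.4 t/h
CL = 100·R/F = 100·6482.4/1659.0 = 390.74 %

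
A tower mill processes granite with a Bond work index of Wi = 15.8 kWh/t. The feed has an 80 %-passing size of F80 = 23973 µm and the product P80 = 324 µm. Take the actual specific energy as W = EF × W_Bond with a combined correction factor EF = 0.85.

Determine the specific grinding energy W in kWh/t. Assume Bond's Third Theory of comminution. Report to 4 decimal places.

W = 6.5937 kWh/t

W = 10·Wi·[P80^(−½) − F80^(−½)]
1/√324 = 0.055556;  1/√23973 = 0.006459
W = 10·15.8·(0.055556 − 0.006459) = 7.7573 kWh/t
Apply correction: 7.7573 × 0.85 = 6.5937 kWh/t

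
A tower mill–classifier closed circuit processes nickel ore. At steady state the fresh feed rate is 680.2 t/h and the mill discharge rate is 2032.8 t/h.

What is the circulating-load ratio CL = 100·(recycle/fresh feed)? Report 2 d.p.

CL = 198.85 %

Mill node: discharge = fresh + recycle.
R = M − F = 2032.8 − 680.2 = 1352.6 t/h
CL = 100·R/F = 100·1352.6/680.2 = 198.85 %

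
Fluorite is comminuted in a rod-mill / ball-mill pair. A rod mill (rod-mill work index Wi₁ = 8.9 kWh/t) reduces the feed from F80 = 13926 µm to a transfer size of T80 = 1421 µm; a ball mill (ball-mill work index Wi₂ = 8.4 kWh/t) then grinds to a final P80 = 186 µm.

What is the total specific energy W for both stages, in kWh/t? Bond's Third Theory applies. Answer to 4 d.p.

W = 5.5376 kWh/t

W = 10 Wi (P80^-0.5 − F80^-0.5)
Stage 1 (13926→1421 µm, Wi₁=8.9): W₁ = 10·8.9·(0.026528 − 0.008474) = 1.6068 kWh/t
Stage 2 (1421→186 µm, Wi₂=8.4): W₂ = 10·8.4·(0.073324 − 0.026528) = 3.9308 kWh/t
W = W₁ + W₂ = 1.6068 + 3.9308 = 5.5376 kWh/t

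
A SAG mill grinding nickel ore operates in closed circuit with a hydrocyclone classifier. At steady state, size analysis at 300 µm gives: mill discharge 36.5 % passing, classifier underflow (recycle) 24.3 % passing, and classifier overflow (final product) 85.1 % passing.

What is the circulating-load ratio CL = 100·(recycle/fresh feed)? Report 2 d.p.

CL = 398.36 %

Balance %-passing 300 µm (r = R/F):
Fd + Rd = Ru + Fo ⇒ R/F = (o−d)/(d−u)
r = (85.1 − 36.5)/(36.5 − 24.3) = 48.6/12.2 = 3.9836
CL = 100·r = 398.36 %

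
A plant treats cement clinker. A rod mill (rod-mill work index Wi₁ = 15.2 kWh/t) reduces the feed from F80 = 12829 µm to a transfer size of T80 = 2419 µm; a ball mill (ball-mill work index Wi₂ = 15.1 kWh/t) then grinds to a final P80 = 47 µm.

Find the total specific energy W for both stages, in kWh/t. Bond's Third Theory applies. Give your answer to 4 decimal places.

W = 10 Wi (P80^-0.5 − F80^-0.5)
Stage 1 (12829→2419 µm, Wi₁=15.2): W₁ = 10·15.2·(0.020332 − 0.008829) = 1.7485 kWh/t
Stage 2 (2419→47 µm, Wi₂=15.1): W₂ = 10·15.1·(0.145865 − 0.020332) = 18.9555 kWh/t
W = W₁ + W₂ = 1.7485 + 18.9555 = 20.7040 kWh/t

W = 20.7040 kWh/t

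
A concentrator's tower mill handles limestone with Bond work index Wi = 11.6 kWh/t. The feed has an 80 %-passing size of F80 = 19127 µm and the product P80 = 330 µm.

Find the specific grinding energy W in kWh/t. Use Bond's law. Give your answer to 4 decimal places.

W = 5.5468 kWh/t

W = 10 Wi (1/√P80 − 1/√F80)  [Bond]
1/√330 = 0.055048;  1/√19127 = 0.007231
W = 10·11.6·(0.055048 − 0.007231) = 5.5468 kWh/t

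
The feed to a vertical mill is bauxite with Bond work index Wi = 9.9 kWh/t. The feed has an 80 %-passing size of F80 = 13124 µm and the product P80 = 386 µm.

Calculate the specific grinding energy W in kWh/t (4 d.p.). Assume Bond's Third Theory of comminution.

W = 4.1748 kWh/t

W = 10·Wi·(P80^(-½) − F80^(-½))
1/√386 = 0.050899;  1/√13124 = 0.008729
W = 10·9.9·(0.050899 − 0.008729) = 4.1748 kWh/t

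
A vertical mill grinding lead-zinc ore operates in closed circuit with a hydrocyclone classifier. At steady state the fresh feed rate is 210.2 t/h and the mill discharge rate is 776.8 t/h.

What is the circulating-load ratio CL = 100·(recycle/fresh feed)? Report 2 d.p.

Discharge = new feed + return, hence
R = M − F = 776.8 − 210.2 = 566.6 t/h
CL = 100·R/F = 100·566.6/210.2 = 269.55 %

CL = 269.55 %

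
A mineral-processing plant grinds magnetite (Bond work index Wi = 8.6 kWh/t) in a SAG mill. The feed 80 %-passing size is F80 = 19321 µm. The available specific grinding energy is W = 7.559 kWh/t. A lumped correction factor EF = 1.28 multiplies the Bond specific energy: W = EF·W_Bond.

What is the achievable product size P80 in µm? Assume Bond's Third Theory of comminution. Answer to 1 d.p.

P80 = 173.8 µm

W_Bond = 10·Wi·(1/√P₈₀ − 1/√F₈₀)
W_Bond = W / EF = 7.559 / 1.28 = 5.9055 kWh/t
P80^-0.5 = F80^-0.5 + W_Bond/(10 Wi)
  = 5.9055/(10·8.6) + 1/√19321 = 0.068668 + 0.007194 = 0.075862
P80 = (1/0.075862)² = 13.1817² = 173.76 µm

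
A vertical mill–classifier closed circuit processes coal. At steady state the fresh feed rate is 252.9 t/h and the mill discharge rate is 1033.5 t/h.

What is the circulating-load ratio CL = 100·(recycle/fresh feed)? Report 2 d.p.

Discharge = new feed + return, hence
R = M − F = 1033.5 − 252.9 = 780.6 t/h
CL = 100·R/F = 100·780.6/252.9 = 308.66 %

CL = 308.66 %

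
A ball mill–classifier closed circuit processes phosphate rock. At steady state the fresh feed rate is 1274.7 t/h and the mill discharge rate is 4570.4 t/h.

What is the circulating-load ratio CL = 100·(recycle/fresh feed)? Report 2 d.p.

CL = 258.55 %

Mill node: discharge = fresh + recycle.
R = M − F = 4570.4 − 1274.7 = 3295.7 t/h
CL = 100·R/F = 100·3295.7/1274.7 = 258.55 %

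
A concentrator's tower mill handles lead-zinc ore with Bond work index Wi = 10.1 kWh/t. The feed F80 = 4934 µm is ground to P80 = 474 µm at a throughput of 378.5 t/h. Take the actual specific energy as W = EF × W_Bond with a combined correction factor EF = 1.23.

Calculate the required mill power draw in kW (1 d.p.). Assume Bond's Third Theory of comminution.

P = 1490.3 kW

Bond: W = 10·Wi·(1/√P80 − 1/√F80)
W = 10·10.1·(1/√474 − 1/√4934) = 10·10.1·(0.031695) = 3.2012 kWh/t
With EF = 1.23: W = 3.2012·1.23 = 3.9375 kWh/t
P = W·T = 3.9375·378.5 = 1490.3 kW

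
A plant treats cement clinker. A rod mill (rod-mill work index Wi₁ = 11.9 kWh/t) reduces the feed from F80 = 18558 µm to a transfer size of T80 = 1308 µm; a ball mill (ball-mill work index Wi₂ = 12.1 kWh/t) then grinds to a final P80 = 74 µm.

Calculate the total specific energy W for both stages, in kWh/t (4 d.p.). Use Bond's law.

W = 13.1371 kWh/t

W_Bond = 10·Wi·(1/√P₈₀ − 1/√F₈₀)
Stage 1 (18558→1308 µm, Wi₁=11.9): W₁ = 10·11.9·(0.027650 − 0.007341) = 2.4168 kWh/t
Stage 2 (1308→74 µm, Wi₂=12.1): W₂ = 10·12.1·(0.116248 − 0.027650) = 10.7203 kWh/t
W = W₁ + W₂ = 2.4168 + 10.7203 = 13.1371 kWh/t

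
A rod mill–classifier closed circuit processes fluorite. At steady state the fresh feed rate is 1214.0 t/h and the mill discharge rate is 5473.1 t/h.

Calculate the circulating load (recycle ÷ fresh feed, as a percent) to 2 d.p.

CL = 350.83 %

M = F + R at steady state, so:
R = M − F = 5473.1 − 1214.0 = 4259.1 t/h
CL = 100·R/F = 100·4259.1/1214.0 = 350.83 %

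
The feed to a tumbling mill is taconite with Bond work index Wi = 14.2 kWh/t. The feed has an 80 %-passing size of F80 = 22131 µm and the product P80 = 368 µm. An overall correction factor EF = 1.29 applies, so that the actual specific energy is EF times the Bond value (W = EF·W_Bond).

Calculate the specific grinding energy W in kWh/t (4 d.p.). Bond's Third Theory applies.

W = 10 Wi / √P80 − 10 Wi / √F80
1/√368 = 0.052129;  1/√22131 = 0.006722
W = 10·14.2·(0.052129 − 0.006722) = 6.4477 kWh/t
Corrected W = EF·W_Bond = 1.29·6.4477 = 8.3176 kWh/t

W = 8.3176 kWh/t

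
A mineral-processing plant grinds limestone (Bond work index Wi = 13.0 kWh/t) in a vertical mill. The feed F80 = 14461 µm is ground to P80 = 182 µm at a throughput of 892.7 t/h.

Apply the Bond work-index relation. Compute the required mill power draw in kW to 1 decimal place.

Bond: W = 10·Wi·(1/√P80 − 1/√F80)
W = 10·13.0·(1/√182 − 1/√14461) = 10·13.0·(0.065809) = 8.5552 kWh/t
Power = W × throughput = 8.5552 kWh/t × 892.7 t/h = 7637.2 kW

P = 7637.2 kW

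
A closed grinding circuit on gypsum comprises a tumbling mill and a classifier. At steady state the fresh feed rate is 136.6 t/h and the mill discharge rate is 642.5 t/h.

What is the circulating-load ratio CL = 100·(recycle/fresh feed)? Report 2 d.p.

CL = 370.35 %

M = F + R at steady state, so:
R = M − F = 642.5 − 136.6 = 505.9 t/h
CL = 100·R/F = 100·505.9/136.6 = 370.35 %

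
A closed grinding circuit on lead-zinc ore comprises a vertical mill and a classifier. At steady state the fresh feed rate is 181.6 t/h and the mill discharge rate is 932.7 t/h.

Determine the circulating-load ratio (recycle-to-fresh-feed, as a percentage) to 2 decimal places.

CL = 413.60 %

Discharge = new feed + return, hence
R = M − F = 932.7 − 181.6 = 751.1 t/h
CL = 100·R/F = 100·751.1/181.6 = 413.60 %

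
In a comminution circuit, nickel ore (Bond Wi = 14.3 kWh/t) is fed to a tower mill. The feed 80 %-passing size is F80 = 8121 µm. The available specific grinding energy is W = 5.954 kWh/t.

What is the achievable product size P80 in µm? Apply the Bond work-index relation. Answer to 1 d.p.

P80 = 359.6 µm

W = 10·Wi·(P80^(-½) − F80^(-½))
P80^(−½) = W/(10 Wi) + F80^(−½)
  = 5.9540/(10·14.3) + 1/√8121 = 0.041636 + 0.011097 = 0.052733
P80 = (1/0.052733)² = 18.9634² = 359.61 µm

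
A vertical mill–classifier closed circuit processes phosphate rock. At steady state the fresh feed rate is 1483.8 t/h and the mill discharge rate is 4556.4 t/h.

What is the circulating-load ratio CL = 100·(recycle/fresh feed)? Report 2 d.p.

CL = 207.08 %

Discharge = new feed + return, hence
R = M − F = 4556.4 − 1483.8 = 3072.6 t/h
CL = 100·R/F = 100·3072.6/1483.8 = 207.08 %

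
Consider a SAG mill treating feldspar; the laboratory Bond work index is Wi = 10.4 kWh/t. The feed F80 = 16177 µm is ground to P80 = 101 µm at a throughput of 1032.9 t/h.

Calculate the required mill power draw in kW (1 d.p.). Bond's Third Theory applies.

W_Bond = 10·Wi·(1/√P₈₀ − 1/√F₈₀)
W = 10·10.4·(1/√101 − 1/√16177) = 10·10.4·(0.091641) = 9.5307 kWh/t
P = W·T = 9.5307·1032.9 = 9844.3 kW

P = 9844.3 kW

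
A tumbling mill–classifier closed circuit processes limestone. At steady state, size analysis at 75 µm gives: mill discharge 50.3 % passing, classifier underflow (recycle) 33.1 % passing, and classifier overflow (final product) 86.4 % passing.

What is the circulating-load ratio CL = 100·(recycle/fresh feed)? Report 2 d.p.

CL = 209.88 %

Classifier node, passing 75 µm:
d + r·d = r·u + o → r(d−u) = o−d
r = (86.4 − 50.3)/(50.3 − 33.1) = 36.1/17.2 = 2.0988
CL = 100·r = 209.88 %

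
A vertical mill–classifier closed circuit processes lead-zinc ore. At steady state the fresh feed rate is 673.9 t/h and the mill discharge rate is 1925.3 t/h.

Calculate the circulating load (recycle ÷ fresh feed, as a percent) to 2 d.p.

CL = 185.70 %

Mill node: discharge = fresh + recycle.
R = M − F = 1925.3 − 673.9 = 1251.4 t/h
CL = 100·R/F = 100·1251.4/673.9 = 185.70 %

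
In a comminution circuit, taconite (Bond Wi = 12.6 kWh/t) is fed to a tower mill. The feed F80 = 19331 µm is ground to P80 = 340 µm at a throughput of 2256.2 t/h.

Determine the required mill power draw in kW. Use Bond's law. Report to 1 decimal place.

P = 13372.7 kW

W = 10 Wi (P80^-0.5 − F80^-0.5)
W = 10·12.6·(1/√340 − 1/√19331) = 10·12.6·(0.047040) = 5.9271 kWh/t
Mill draw = 5.9271 × 2256.2 = 13372.7 kW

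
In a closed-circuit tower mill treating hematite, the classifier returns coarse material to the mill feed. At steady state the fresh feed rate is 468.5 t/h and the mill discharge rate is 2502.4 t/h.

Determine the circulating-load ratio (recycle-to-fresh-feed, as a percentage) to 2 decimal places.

CL = 434.13 %

Discharge = new feed + return, hence
R = M − F = 2502.4 − 468.5 = 2033.9 t/h
CL = 100·R/F = 100·2033.9/468.5 = 434.13 %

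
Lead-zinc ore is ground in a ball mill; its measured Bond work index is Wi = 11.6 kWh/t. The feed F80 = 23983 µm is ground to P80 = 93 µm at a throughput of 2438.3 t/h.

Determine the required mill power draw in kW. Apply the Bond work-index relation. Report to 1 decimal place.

W = 10·Wi·(P80^(-½) − F80^(-½))
W = 10·11.6·(1/√93 − 1/√23983) = 10·11.6·(0.097238) = 11.2796 kWh/t
P_mill = W·ṁ = 11.2796·2438.3 = 27503.0 kW

P = 27503.0 kW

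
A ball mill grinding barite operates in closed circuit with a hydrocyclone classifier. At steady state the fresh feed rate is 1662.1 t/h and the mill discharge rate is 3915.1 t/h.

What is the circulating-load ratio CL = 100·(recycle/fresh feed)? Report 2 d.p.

CL = 135.55 %

Steady state: M = F + R.
R = M − F = 3915.1 − 1662.1 = 2253.0 t/h
CL = 100·R/F = 100·2253.0/1662.1 = 135.55 %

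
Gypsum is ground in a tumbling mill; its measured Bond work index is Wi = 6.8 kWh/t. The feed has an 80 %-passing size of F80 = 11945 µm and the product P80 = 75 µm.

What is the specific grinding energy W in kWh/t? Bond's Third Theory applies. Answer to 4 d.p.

W = 7.2298 kWh/t

Bond: W = 10·Wi·(1/√P80 − 1/√F80)
1/√75 = 0.115470;  1/√11945 = 0.009150
W = 10·6.8·(0.115470 − 0.009150) = 7.2298 kWh/t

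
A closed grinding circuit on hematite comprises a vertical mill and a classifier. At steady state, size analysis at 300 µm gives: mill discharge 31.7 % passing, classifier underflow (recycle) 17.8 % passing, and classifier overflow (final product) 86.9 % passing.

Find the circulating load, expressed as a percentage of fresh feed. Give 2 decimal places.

Two-product formula at 300 µm:
Fd + Rd = Ru + Fo ⇒ R/F = (o−d)/(d−u)
r = (86.9 − 31.7)/(31.7 − 17.8) = 55.2/13.9 = 3.9712
CL = 100·r = 397.12 %

CL = 397.12 %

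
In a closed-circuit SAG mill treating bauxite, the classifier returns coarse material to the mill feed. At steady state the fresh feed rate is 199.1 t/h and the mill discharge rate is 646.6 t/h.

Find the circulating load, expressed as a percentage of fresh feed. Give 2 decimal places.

CL = 224.76 %

Discharge = new feed + return, hence
R = M − F = 646.6 − 199.1 = 447.5 t/h
CL = 100·R/F = 100·447.5/199.1 = 224.76 %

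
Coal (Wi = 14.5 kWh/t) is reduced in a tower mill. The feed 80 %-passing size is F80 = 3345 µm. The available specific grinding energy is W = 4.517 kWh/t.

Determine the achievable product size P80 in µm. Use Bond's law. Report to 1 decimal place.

W = 10·Wi·[P80^(−½) − F80^(−½)]
⇒ 1/√P80 = W/(10 Wi) + 1/√F80
  = 4.5170/(10·14.5) + 1/√3345 = 0.031152 + 0.017290 = 0.048442
P80 = (1/0.048442)² = 20.6432² = 426.14 µm

P80 = 426.1 µm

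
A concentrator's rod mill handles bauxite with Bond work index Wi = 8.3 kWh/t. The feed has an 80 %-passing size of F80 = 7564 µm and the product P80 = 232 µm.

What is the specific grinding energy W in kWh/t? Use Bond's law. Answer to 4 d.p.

W = 4.4949 kWh/t

W = 10 Wi / √P80 − 10 Wi / √F80
1/√232 = 0.065653;  1/√7564 = 0.011498
W = 10·8.3·(0.065653 − 0.011498) = 4.4949 kWh/t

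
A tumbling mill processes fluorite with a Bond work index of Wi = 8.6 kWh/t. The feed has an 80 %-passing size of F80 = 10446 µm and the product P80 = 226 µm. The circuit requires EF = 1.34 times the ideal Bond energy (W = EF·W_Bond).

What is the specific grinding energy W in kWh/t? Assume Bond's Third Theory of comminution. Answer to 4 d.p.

W = 6.5381 kWh/t

W = 10·Wi·(P80^(-½) − F80^(-½))
1/√226 = 0.066519;  1/√10446 = 0.009784
W = 10·8.6·(0.066519 − 0.009784) = 4.8792 kWh/t
With EF = 1.34: W = 4.8792·1.34 = 6.5381 kWh/t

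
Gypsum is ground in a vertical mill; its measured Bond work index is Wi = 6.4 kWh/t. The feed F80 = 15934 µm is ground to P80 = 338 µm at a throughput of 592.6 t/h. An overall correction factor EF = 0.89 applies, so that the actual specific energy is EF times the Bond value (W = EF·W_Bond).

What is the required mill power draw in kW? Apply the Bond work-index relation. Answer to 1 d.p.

P = 1568.6 kW

W = 10·Wi·[P80^(−½) − F80^(−½)]
W = 10·6.4·(1/√338 − 1/√15934) = 10·6.4·(0.046471) = 2.9741 kWh/t
Corrected W = EF·W_Bond = 0.89·2.9741 = 2.6470 kWh/t
Power = W × throughput = 2.6470 kWh/t × 592.6 t/h = 1568.6 kW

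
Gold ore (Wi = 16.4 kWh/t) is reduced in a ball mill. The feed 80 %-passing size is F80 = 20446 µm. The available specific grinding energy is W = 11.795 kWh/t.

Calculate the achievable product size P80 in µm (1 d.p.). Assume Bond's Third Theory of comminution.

Bond: W = 10·Wi·(1/√P80 − 1/√F80)
⇒ 1/√P80 = W/(10 Wi) + 1/√F80
  = 11.7950/(10·16.4) + 1/√20446 = 0.071921 + 0.006994 = 0.078914
P80 = (1/0.078914)² = 12.6720² = 160.58 µm

P80 = 160.6 µm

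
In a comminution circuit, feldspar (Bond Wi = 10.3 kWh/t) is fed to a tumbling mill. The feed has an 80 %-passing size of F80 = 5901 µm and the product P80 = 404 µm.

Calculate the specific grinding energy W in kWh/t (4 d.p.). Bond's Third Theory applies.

W = 3.7836 kWh/t

W = 10·Wi·(P80^(-½) − F80^(-½))
1/√404 = 0.049752;  1/√5901 = 0.013018
W = 10·10.3·(0.049752 − 0.013018) = 3.7836 kWh/t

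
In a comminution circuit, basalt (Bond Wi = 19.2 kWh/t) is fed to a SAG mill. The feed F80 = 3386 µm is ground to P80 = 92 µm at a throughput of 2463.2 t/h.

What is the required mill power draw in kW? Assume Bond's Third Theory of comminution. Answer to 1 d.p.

W = 10·Wi·[P80^(−½) − F80^(−½)]
W = 10·19.2·(1/√92 − 1/√3386) = 10·19.2·(0.087072) = 16.7178 kWh/t
P = W·T = 16.7178·2463.2 = 41179.3 kW

P = 41179.3 kW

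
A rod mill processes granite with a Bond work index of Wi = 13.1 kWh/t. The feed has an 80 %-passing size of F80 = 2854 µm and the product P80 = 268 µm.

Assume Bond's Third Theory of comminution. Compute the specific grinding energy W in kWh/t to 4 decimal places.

Bond:  W = 10 Wi (1/√P − 1/√F)
1/√268 = 0.061085;  1/√2854 = 0.018719
W = 10·13.1·(0.061085 − 0.018719) = 5.5500 kWh/t

W = 5.5500 kWh/t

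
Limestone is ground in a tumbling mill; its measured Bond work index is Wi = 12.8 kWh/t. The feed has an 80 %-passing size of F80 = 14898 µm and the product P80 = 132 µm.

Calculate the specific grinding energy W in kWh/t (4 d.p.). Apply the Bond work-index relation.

Bond:  W = 10 Wi (1/√P − 1/√F)
1/√132 = 0.087039;  1/√14898 = 0.008193
W = 10·12.8·(0.087039 − 0.008193) = 10.0923 kWh/t

W = 10.0923 kWh/t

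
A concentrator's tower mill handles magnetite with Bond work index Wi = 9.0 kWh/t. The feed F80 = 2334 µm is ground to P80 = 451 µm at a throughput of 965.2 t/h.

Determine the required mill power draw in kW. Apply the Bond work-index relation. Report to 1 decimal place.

P = 2292.4 kW

W = 10·Wi·[P80^(−½) − F80^(−½)]
W = 10·9.0·(1/√451 − 1/√2334) = 10·9.0·(0.026389) = 2.3750 kWh/t
Mill draw = 2.3750 × 965.2 = 2292.4 kW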